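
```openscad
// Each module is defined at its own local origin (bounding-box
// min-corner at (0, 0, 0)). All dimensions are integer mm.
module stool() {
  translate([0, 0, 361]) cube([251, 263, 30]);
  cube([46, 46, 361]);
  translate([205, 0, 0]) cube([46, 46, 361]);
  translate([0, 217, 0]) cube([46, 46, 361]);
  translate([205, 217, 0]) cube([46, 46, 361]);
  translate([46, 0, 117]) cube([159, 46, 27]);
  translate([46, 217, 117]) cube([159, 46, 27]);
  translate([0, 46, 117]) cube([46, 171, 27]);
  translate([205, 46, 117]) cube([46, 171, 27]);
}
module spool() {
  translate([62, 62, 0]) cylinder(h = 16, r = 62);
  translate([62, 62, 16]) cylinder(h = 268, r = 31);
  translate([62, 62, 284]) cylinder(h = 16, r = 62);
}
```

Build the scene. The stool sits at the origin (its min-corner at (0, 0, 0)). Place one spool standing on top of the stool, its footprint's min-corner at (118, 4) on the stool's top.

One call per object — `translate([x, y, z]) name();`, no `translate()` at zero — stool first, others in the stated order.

stool();
translate([118, 4, 391]) spool();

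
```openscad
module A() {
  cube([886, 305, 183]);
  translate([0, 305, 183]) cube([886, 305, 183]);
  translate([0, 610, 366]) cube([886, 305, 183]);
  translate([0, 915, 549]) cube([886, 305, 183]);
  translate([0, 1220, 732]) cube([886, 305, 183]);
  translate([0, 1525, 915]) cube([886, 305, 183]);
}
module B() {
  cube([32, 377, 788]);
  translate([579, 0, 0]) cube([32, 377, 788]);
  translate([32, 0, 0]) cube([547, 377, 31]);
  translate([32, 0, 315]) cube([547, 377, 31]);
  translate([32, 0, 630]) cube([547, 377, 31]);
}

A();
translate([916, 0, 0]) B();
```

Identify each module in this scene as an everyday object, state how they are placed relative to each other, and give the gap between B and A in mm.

A is a staircase. B is a bookshelf. The bookshelf is on the floor beside the staircase on its +x side. The gap between the bookshelf and the staircase is 30 mm.

The bookshelf's nearest face is 30 mm from the staircase's +x face.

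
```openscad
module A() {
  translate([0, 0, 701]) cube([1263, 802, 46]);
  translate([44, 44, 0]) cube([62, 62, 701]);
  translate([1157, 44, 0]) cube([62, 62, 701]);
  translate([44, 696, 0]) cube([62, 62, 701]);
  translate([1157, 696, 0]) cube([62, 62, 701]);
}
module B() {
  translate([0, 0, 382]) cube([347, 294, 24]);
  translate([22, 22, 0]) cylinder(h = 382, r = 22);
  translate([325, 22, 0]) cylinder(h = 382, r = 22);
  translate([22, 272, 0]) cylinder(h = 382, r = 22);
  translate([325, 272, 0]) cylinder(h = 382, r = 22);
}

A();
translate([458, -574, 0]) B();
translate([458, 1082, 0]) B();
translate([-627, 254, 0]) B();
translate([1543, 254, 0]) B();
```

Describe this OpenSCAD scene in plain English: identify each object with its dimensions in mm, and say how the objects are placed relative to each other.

A is a table with a 1263×802 mm rectangular top, 46 mm thick, top surface at z = 747 mm, supported by four 62×62 mm square legs, each inset 44 mm from the nearest pair of top edges, running from the floor.

B is a simple wooden stool: a rectangular seat 347 mm (x) by 294 mm (y), 24 mm thick, top face at z = 406 mm, on four round legs, each 44 mm in diameter. The legs rest on z = 0, each leg's axis is inset half a diameter from the nearest pair of seat edges (so the leg's bounding box is flush with the corner).

Four stools sit around the table at the −y, +y, −x, +x sides.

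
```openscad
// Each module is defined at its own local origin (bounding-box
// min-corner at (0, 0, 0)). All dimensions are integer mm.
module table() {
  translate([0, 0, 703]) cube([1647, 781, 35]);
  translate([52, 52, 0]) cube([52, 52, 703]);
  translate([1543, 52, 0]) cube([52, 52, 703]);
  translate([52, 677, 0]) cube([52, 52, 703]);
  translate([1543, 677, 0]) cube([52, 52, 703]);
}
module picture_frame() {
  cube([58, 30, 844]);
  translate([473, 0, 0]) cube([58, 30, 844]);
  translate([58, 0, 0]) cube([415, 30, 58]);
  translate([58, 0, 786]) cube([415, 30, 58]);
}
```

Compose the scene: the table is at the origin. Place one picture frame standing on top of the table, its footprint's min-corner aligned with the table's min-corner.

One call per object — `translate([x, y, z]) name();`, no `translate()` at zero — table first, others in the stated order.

table();
translate([0, 0, 738]) picture_frame();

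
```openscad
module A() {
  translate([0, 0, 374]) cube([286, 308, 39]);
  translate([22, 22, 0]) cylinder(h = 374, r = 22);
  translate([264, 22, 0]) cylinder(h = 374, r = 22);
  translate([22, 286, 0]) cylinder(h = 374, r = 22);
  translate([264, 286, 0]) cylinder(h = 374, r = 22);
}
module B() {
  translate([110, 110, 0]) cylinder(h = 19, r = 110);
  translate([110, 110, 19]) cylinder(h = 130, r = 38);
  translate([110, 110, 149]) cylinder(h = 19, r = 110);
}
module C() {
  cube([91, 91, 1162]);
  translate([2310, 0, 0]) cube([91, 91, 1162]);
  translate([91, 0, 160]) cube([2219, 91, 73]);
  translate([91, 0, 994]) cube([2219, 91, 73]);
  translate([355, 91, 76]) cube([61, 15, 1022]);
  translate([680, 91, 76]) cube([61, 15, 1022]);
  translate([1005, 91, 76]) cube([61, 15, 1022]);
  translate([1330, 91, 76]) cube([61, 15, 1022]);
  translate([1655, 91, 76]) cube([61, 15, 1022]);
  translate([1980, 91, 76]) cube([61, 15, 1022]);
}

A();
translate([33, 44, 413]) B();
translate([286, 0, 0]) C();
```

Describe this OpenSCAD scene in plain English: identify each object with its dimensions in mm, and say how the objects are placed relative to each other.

A is a four-legged stool. The seat is 286×308 mm, 39 mm thick, top at z = 413 mm. It stands on four round legs, each 44 mm in diameter, from z = 0 to the seat underside, each leg's axis is inset half a diameter from the nearest pair of seat edges (so the leg's bounding box is flush with the corner).

B is a spool: two coaxial disc flanges of radius 110 mm and thickness 19 mm, joined by a core cylinder of radius 38 mm and height 130 mm. The lower flange rests on z = 0 and the three cylinders share a vertical axis.

C is a fence section. Two 91×91 mm posts, 1162 mm tall, stand on the floor with a clear span of 2219 mm between their inner faces. Two horizontal rails of 91×73 mm section span the gap between the posts with their undersides at z = 160 mm and z = 994 mm, flush with the posts' −y face. 6 pickets, each 61 mm wide, 15 mm thick and 1022 mm tall, are fixed to the +y face of the rails with their bottoms at z = 76 mm, evenly spaced across the span with equal gaps (rounded down to the nearest mm) at the −x end and between each pair — any rounding remainder accumulates at the +x end.

The spool is on top of the stool, centred. The fence section is against the stool's +x side, with their −y faces flush.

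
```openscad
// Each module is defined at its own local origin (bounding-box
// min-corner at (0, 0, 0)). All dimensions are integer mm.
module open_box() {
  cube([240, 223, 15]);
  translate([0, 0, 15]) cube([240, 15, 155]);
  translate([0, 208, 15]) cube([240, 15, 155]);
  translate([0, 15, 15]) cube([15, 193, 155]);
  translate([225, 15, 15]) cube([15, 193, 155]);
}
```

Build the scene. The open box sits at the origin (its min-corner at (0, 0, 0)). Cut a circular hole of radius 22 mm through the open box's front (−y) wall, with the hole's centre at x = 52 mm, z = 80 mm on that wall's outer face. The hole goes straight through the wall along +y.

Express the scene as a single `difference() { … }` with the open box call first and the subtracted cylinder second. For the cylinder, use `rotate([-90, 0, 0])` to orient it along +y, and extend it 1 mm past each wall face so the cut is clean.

difference() {
  open_box();
  translate([52, -1, 80]) rotate([-90, 0, 0]) cylinder(h = 17, r = 22);
}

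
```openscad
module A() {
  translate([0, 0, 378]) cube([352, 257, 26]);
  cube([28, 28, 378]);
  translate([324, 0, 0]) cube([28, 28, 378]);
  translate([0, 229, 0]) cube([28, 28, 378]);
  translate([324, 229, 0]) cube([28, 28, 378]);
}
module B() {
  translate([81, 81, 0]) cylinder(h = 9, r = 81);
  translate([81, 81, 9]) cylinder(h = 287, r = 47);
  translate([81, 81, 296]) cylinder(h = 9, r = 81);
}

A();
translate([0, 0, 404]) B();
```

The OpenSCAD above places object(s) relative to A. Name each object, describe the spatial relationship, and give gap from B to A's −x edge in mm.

The spool's min-x is at 0; the stool's min-x is 0; gap = 0 mm.

A is a stool. B is a spool. The spool is on top of the stool. The gap from the spool to the stool's −x edge is 0 mm.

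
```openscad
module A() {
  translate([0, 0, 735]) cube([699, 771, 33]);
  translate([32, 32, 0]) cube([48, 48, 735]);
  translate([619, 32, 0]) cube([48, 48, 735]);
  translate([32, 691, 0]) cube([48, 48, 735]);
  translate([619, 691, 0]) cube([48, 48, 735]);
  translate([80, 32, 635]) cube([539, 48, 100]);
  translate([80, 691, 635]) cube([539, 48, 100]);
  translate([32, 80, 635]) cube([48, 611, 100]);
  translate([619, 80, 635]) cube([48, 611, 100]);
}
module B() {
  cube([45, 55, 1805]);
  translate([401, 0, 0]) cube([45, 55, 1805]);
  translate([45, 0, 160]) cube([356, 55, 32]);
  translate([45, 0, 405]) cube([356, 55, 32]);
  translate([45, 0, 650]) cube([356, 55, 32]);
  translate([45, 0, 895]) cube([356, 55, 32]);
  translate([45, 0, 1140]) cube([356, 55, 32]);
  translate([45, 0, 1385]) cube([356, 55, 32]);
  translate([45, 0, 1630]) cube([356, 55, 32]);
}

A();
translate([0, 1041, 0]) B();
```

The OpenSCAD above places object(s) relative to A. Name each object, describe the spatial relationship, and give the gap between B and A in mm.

The ladder's nearest face is 270 mm from the table's +y face.

A is a table. B is a ladder. The ladder is on the floor beside the table on its +y side. The gap between the ladder and the table is 270 mm.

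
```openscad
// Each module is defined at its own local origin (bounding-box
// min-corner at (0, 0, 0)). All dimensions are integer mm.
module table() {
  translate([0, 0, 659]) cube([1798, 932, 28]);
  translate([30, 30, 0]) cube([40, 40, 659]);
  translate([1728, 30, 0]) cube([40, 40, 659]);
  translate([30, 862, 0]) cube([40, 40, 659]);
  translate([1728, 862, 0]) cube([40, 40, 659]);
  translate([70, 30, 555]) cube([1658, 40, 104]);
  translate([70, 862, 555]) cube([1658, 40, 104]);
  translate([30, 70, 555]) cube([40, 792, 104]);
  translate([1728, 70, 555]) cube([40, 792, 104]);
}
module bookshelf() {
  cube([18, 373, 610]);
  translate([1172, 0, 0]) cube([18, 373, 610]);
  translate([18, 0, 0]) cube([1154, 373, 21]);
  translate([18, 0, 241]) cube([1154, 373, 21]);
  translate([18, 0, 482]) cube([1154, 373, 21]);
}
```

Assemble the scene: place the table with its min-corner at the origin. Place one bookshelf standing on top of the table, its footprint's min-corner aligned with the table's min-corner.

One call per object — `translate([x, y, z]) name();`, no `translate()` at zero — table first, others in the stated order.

table();
translate([0, 0, 687]) bookshelf();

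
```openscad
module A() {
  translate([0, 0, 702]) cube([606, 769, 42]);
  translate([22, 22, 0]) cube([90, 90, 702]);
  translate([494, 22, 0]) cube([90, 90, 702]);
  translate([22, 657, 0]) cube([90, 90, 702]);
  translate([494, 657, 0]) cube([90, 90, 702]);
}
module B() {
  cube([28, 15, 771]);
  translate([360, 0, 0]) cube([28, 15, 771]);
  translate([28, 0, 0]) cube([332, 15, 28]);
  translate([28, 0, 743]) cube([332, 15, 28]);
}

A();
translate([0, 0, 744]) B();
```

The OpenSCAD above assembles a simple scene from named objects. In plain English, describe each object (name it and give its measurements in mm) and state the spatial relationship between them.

A is a table with a 606×769 mm rectangular top, 42 mm thick, top surface at z = 744 mm, supported by four 90×90 mm square legs, each inset 22 mm from the nearest pair of top edges, running from the floor.

B is a picture frame with a 332×715 mm rectangular opening (x by z) and a uniform 28 mm border on every side. Frame depth is 15 mm along y. It is built from two vertical stiles running the full outside height and two horizontal rails spanning the gap between the stiles.

The picture frame is on top of the table.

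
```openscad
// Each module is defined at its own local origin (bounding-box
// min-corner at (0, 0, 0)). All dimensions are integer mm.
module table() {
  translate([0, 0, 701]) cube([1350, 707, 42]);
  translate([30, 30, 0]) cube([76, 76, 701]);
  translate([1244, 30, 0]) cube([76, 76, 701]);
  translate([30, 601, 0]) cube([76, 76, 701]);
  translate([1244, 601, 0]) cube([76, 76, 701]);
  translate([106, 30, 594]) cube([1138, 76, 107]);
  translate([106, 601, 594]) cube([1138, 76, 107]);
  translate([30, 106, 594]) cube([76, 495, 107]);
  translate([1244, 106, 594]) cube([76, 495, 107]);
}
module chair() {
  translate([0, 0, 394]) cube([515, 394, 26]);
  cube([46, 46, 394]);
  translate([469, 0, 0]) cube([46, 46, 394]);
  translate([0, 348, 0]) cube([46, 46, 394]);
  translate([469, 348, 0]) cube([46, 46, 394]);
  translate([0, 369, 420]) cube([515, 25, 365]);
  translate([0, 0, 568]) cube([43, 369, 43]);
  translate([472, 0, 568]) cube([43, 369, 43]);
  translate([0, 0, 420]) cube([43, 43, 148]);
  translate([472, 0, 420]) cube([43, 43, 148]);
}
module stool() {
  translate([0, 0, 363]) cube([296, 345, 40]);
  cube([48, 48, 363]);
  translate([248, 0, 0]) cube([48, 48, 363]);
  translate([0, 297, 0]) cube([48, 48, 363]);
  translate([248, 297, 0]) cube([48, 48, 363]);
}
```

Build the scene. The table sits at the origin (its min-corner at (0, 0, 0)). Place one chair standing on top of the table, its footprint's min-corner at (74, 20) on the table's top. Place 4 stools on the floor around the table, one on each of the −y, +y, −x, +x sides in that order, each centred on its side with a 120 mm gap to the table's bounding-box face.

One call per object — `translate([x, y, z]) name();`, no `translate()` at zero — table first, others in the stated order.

table();
translate([74, 20, 743]) chair();
translate([527, -465, 0]) stool();
translate([527, 827, 0]) stool();
translate([-416, 181, 0]) stool();
translate([1470, 181, 0]) stool();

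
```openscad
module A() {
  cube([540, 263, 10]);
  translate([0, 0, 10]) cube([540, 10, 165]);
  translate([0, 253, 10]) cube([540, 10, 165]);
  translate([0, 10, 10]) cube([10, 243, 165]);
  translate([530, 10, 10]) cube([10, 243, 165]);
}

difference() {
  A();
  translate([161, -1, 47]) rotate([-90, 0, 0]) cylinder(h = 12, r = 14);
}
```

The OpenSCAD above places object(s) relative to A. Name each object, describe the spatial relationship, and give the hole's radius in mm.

The subtracted cylinder has r = 14 mm.

A is an open box. The open box has a circular hole through its front wall. The hole's radius is 14 mm.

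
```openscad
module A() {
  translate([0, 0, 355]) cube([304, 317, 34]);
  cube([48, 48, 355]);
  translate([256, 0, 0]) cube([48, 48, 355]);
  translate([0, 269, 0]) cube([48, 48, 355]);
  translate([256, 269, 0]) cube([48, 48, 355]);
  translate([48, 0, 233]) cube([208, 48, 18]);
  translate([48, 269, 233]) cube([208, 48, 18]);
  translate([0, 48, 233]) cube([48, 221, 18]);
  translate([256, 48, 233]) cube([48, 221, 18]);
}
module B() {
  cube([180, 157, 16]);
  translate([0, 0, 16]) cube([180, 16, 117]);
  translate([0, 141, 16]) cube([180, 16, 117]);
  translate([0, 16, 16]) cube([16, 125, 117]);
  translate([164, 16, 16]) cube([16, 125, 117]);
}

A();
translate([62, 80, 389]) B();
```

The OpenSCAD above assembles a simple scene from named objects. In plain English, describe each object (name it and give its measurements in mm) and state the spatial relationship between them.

A is a simple wooden stool: a rectangular seat 304 mm (x) by 317 mm (y), 34 mm thick, top face at z = 389 mm, on four square legs, each 48×48 mm in cross-section. The legs rest on z = 0, each flush with a corner of the seat. Four stretchers, 48 mm wide and 18 mm tall, connect adjacent legs with their undersides at z = 233 mm, each running between the inner faces of the legs it joins and aligned with the legs' outer faces on the other axis.

B is an open storage box with external size 180×157×133 mm and wall thickness 16 mm (the base is also 16 mm thick). The base covers the whole footprint; the four walls stand on the base, with the y-facing walls full-width and the x-facing walls fitting between their inner faces.

The open box is on top of the stool, centred.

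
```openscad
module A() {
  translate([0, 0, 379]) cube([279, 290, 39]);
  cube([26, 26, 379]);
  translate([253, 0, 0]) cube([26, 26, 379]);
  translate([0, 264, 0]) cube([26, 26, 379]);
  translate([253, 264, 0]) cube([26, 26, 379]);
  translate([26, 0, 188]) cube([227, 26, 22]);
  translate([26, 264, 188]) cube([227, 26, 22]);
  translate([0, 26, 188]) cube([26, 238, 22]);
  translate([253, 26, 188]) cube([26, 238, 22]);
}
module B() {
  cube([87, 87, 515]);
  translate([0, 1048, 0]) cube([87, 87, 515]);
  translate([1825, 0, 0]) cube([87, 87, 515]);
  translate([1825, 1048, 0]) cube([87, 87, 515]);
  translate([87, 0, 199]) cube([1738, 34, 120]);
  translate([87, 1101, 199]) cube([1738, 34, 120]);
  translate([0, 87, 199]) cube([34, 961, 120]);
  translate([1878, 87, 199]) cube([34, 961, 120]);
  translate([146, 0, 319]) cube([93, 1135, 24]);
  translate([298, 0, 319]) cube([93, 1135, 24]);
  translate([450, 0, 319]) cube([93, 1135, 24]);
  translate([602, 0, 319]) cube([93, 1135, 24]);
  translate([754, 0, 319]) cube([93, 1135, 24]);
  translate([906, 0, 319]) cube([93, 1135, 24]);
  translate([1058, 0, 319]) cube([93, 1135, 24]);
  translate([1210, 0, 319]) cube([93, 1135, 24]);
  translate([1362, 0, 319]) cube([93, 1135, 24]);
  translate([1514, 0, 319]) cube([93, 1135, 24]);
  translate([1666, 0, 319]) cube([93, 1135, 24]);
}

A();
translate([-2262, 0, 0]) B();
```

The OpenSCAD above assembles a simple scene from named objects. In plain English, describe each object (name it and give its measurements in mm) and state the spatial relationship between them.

A is a four-legged stool. The seat is a 279×290×39 mm slab whose top surface is at z = 418 mm; four square legs, each 26×26 mm in cross-section, run from the floor (z = 0) to the underside of the seat, each flush with a corner of the seat. Four stretchers, 26 mm wide and 22 mm tall, connect adjacent legs with their undersides at z = 188 mm, each running between the inner faces of the legs it joins and aligned with the legs' outer faces on the other axis.

B is a bed frame 1912 mm long (x) by 1135 mm wide (y). Four 87×87 mm corner posts, 515 mm tall, at the corners of the footprint. Four rails of 34 mm thickness and 120 mm height run between adjacent posts with their undersides at z = 199 mm, their outer faces flush with the outside of the frame (the two x-running rails run between the posts' inner faces; the two y-running rails run between the posts' inner faces). 11 slats, each 93 mm wide (x) and 24 mm thick, lie across the top of the two x-running rails, running the full 1135 mm width of the frame in y; the slats are evenly spaced along x between the inner faces of the end posts with equal gaps (rounded down to the nearest mm) at the −x end and between each pair — any rounding remainder accumulates at the +x end.

The bed frame is on the floor beside the stool on its −x side.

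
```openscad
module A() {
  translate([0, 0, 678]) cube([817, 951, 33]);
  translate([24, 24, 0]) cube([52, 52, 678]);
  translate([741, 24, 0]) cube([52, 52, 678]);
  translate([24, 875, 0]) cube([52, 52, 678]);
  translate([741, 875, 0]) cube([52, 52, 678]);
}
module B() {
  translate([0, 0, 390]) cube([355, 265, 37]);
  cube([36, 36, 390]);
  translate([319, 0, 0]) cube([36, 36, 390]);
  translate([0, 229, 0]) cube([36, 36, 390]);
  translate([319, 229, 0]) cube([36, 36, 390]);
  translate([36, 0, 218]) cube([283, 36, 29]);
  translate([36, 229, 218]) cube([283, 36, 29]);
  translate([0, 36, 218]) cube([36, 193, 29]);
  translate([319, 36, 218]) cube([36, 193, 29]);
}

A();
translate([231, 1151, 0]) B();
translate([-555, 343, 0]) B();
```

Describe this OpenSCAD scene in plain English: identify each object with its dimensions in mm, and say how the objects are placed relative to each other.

A is a table: top 817 mm (x) × 951 mm (y), 33 mm thick, upper face at z = 711 mm, on four 52×52 mm square legs, each inset 24 mm from the nearest pair of top edges, running from z = 0 to the bottom of the top.

B is a simple wooden stool: a rectangular seat 355 mm (x) by 265 mm (y), 37 mm thick, top face at z = 427 mm, on four square legs, each 36×36 mm in cross-section. The legs rest on z = 0, each flush with a corner of the seat. Four stretchers, 36 mm wide and 29 mm tall, connect adjacent legs with their undersides at z = 218 mm, each running between the inner faces of the legs it joins and aligned with the legs' outer faces on the other axis.

Two stools sit around the table at the +y, −x sides.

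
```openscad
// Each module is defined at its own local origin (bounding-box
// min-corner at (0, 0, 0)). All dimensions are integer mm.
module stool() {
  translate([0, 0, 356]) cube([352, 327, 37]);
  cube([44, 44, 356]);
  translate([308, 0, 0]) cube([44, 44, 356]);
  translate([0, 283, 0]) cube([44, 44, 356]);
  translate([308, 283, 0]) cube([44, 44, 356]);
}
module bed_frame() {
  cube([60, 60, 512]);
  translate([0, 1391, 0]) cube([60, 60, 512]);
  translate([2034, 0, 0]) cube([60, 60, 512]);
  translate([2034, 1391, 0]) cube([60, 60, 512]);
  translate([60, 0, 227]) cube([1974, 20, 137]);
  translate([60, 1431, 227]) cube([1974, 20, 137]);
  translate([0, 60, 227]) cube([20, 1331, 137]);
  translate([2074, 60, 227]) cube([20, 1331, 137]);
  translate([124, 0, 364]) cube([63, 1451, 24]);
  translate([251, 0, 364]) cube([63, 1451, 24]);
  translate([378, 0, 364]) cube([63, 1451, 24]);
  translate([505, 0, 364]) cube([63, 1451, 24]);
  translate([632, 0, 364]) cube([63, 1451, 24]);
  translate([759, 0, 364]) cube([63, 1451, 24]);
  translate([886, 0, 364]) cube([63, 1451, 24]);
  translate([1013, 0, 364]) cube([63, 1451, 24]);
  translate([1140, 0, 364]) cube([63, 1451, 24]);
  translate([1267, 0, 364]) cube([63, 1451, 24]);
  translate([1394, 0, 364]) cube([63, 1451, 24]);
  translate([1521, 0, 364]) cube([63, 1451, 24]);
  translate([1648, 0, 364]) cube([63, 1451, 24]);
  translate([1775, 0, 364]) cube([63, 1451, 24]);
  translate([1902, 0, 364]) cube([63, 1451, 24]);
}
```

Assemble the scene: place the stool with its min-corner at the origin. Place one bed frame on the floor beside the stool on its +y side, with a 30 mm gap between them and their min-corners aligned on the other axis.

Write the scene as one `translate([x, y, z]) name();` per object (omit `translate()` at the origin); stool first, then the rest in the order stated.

stool();
translate([0, 357, 0]) bed_frame();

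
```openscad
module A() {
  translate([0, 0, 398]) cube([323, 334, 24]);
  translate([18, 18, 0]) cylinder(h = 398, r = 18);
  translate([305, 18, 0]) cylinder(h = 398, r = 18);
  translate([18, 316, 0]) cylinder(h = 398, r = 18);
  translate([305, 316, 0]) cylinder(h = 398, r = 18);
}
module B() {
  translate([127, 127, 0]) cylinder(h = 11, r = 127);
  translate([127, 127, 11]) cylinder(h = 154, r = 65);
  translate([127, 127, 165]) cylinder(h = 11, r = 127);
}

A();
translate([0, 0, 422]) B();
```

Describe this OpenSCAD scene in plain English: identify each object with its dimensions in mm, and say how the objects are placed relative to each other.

A is a simple wooden stool: a rectangular seat 323 mm (x) by 334 mm (y), 24 mm thick, top face at z = 422 mm, on four round legs, each 36 mm in diameter. The legs rest on z = 0, each leg's axis is inset half a diameter from the nearest pair of seat edges (so the leg's bounding box is flush with the corner).

B is a spool: two coaxial disc flanges of radius 127 mm and thickness 11 mm, joined by a core cylinder of radius 65 mm and height 154 mm. The lower flange rests on z = 0 and the three cylinders share a vertical axis.

The spool is on top of the stool.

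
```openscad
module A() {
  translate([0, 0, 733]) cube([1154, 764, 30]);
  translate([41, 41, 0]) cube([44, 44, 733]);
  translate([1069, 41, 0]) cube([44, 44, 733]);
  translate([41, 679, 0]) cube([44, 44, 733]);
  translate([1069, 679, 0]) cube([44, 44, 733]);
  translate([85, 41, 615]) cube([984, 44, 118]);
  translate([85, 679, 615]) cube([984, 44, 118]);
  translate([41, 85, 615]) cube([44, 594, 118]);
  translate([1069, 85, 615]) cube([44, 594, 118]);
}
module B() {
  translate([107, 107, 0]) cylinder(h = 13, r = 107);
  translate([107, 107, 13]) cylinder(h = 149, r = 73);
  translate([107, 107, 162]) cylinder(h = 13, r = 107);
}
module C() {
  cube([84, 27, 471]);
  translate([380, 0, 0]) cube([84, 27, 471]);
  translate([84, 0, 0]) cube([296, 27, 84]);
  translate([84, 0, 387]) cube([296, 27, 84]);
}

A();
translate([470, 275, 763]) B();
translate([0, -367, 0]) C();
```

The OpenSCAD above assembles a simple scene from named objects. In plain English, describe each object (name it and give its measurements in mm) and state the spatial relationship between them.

A is a table with a 1154×764 mm rectangular top, 30 mm thick, top surface at z = 763 mm, supported by four 44×44 mm square legs, each inset 41 mm from the nearest pair of top edges, running from the floor. Four apron rails, 44 mm thick and 118 mm tall, run between adjacent legs with their top edges flush with the underside of the top and their outer faces flush with the legs' outer faces.

B is a spool: two coaxial disc flanges of radius 107 mm and thickness 13 mm, joined by a core cylinder of radius 73 mm and height 149 mm. The lower flange rests on z = 0 and the three cylinders share a vertical axis.

C is a picture frame with a 296×303 mm rectangular opening (x by z) and a uniform 84 mm border on every side. Frame depth is 27 mm along y. It is built from two vertical stiles running the full outside height and two horizontal rails spanning the gap between the stiles.

The spool is on top of the table, centred. The picture frame is on the floor beside the table on its −y side.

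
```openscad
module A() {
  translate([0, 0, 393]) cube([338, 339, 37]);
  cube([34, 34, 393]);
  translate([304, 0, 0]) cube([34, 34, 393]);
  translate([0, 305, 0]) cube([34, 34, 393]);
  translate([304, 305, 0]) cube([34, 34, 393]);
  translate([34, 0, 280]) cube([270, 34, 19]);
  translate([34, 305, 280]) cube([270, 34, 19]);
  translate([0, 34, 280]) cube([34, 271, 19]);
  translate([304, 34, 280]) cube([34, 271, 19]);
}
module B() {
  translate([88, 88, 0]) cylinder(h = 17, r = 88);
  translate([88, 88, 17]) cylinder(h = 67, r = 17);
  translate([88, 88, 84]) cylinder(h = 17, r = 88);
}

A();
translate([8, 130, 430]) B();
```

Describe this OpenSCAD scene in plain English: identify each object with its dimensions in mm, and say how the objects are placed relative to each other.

A is a simple wooden stool: a rectangular seat 338 mm (x) by 339 mm (y), 37 mm thick, top face at z = 430 mm, on four square legs, each 34×34 mm in cross-section. The legs rest on z = 0, each flush with a corner of the seat. Four stretchers, 34 mm wide and 19 mm tall, connect adjacent legs with their undersides at z = 280 mm, each running between the inner faces of the legs it joins and aligned with the legs' outer faces on the other axis.

B is a spool: two coaxial disc flanges of radius 88 mm and thickness 17 mm, joined by a core cylinder of radius 17 mm and height 67 mm. The lower flange rests on z = 0 and the three cylinders share a vertical axis.

The spool is on top of the stool.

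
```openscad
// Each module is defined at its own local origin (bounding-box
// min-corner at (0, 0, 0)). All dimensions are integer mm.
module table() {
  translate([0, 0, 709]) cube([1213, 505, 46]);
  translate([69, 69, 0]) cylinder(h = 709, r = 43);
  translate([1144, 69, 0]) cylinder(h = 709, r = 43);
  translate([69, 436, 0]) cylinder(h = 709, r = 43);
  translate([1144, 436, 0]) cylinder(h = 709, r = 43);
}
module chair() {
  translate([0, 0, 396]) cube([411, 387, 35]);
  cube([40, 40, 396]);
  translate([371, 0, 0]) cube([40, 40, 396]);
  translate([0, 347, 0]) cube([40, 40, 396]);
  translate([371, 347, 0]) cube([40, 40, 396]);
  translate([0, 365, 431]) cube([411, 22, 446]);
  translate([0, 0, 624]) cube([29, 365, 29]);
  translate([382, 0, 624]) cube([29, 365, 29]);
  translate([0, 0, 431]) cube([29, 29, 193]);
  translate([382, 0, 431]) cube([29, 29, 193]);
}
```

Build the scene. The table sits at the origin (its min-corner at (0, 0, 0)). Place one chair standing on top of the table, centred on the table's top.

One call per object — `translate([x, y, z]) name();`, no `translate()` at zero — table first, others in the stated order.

table();
translate([401, 59, 755]) chair();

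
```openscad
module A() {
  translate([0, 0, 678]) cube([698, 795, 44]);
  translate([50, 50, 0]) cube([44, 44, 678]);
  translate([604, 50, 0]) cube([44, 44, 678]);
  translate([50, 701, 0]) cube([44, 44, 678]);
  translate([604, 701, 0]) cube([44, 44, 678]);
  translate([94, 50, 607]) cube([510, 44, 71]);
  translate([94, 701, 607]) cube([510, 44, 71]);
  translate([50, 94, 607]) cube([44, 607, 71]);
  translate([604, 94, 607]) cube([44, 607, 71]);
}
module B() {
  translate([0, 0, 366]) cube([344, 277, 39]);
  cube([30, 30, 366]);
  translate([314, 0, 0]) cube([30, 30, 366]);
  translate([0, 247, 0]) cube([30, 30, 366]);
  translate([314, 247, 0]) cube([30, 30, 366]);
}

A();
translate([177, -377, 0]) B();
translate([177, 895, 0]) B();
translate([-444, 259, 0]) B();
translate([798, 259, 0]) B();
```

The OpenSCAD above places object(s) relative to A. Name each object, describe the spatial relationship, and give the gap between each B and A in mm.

A is a table. B is a stool. Four stools sit around the table at the −y, +y, −x, +x sides. The gap between each stool and the table is 100 mm.

Each stool's nearest face is 100 mm from the table's bounding box.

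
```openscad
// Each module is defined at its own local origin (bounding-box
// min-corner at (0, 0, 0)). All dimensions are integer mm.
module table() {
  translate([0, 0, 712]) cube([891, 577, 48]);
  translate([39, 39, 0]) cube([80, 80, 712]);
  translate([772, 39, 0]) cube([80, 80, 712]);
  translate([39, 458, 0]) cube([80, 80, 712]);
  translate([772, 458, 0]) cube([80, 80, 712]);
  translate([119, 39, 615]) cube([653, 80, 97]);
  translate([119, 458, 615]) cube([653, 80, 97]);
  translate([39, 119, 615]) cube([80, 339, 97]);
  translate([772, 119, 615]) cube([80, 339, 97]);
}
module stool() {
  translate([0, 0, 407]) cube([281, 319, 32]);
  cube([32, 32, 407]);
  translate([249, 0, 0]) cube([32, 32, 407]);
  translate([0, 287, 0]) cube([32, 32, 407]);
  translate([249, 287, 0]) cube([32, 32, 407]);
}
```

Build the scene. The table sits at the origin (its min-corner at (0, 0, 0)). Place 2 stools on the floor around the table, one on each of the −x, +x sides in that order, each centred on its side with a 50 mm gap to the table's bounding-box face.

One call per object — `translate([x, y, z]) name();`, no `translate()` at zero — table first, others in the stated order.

table();
translate([-331, 129, 0]) stool();
translate([941, 129, 0]) stool();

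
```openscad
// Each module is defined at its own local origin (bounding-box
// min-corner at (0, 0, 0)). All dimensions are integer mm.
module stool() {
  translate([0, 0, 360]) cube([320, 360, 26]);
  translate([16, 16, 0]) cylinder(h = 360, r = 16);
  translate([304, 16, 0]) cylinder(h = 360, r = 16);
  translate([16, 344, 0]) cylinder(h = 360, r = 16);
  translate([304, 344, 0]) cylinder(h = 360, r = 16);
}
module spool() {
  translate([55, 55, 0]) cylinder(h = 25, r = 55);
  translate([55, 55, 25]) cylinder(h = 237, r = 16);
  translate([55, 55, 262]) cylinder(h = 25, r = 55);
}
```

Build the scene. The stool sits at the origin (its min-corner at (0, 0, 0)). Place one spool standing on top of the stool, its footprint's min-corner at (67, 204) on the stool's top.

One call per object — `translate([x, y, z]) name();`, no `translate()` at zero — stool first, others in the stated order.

stool();
translate([67, 204, 386]) spool();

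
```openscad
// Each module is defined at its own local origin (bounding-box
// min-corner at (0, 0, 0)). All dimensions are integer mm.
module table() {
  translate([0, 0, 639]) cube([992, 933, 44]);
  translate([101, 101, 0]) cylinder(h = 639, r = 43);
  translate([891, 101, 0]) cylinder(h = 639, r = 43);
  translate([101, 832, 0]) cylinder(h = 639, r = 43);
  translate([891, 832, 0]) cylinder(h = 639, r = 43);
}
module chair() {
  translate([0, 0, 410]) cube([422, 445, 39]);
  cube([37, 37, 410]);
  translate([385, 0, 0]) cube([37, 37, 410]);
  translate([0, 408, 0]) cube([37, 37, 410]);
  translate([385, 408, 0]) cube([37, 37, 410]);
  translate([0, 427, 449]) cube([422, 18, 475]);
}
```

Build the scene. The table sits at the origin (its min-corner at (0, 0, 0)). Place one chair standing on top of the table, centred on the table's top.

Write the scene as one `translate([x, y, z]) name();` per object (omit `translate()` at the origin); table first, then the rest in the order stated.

table();
translate([285, 244, 683]) chair();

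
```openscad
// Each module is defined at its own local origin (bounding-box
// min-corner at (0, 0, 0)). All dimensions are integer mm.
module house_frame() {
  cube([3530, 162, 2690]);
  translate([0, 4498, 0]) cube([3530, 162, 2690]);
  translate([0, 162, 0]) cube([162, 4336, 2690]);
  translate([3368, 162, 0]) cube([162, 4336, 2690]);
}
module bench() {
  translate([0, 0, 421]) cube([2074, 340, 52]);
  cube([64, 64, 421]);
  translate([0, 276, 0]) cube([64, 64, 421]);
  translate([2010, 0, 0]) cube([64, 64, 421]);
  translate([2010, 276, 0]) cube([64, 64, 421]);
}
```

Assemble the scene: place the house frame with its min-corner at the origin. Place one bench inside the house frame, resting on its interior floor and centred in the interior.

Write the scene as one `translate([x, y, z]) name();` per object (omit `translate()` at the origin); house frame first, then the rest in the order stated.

house_frame();
translate([728, 2160, 0]) bench();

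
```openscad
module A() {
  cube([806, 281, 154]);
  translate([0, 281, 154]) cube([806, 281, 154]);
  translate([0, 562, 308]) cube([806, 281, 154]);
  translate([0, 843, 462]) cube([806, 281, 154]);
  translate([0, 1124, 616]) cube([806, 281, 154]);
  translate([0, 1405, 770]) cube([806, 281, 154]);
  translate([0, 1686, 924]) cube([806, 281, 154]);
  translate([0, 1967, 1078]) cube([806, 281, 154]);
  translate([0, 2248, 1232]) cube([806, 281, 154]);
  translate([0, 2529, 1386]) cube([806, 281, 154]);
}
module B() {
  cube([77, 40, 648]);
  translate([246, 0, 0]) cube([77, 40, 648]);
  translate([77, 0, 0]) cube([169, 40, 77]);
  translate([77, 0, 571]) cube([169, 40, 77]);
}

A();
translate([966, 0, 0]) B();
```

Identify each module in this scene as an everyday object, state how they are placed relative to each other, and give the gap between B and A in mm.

A is a staircase. B is a picture frame. The picture frame is on the floor beside the staircase on its +x side. The gap between the picture frame and the staircase is 160 mm.

The picture frame's nearest face is 160 mm from the staircase's +x face.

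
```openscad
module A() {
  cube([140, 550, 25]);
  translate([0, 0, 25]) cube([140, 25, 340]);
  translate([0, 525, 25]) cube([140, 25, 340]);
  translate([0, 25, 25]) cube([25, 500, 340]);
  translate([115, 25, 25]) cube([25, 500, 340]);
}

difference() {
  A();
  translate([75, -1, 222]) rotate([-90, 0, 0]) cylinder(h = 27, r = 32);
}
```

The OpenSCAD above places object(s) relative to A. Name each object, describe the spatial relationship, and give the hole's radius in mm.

The subtracted cylinder has r = 32 mm.

A is an open box. The open box has a circular hole through its front wall. The hole's radius is 32 mm.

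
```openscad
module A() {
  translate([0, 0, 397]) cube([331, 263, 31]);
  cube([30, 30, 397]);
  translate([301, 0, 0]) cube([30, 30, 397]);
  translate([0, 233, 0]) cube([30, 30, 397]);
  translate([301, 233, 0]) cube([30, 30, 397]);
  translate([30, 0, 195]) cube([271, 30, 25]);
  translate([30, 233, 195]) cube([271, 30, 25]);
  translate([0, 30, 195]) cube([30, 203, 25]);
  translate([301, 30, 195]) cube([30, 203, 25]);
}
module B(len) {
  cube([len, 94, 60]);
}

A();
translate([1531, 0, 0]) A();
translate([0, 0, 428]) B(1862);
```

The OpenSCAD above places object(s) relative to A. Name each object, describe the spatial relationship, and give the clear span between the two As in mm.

Second stool starts at x = 1531; first ends at x = 331; clear span = 1531 − 331 = 1200 mm.

A is a stool. B is a beam. A beam spans the tops of two stools. The clear span between the two stools is 1200 mm.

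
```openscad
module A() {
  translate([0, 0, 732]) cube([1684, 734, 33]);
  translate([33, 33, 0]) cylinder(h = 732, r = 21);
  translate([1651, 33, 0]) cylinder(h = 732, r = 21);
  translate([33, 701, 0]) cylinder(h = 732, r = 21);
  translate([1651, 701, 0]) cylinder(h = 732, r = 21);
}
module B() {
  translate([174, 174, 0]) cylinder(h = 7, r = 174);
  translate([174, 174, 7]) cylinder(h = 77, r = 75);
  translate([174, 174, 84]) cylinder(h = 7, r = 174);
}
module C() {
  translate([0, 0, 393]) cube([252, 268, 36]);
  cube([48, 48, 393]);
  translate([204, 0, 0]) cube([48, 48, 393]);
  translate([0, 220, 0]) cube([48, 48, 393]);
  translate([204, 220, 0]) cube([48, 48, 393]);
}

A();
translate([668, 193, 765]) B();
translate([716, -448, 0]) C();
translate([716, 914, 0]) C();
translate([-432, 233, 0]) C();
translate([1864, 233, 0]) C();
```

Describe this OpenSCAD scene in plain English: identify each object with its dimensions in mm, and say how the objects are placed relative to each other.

A is a table: top 1684 mm (x) × 734 mm (y), 33 mm thick, upper face at z = 765 mm, on four round legs of 42 mm diameter, each leg's bounding box inset 12 mm from the nearest pair of top edges, running from z = 0 to the bottom of the top.

B is a spool: two coaxial disc flanges of radius 174 mm and thickness 7 mm, joined by a core cylinder of radius 75 mm and height 77 mm. The lower flange rests on z = 0 and the three cylinders share a vertical axis.

C is a four-legged stool. The seat is a 252×268×36 mm slab whose top surface is at z = 429 mm; four square legs, each 48×48 mm in cross-section, run from the floor (z = 0) to the underside of the seat, each flush with a corner of the seat.

The spool is on top of the table, centred. Four stools sit around the table at the −y, +y, −x, +x sides.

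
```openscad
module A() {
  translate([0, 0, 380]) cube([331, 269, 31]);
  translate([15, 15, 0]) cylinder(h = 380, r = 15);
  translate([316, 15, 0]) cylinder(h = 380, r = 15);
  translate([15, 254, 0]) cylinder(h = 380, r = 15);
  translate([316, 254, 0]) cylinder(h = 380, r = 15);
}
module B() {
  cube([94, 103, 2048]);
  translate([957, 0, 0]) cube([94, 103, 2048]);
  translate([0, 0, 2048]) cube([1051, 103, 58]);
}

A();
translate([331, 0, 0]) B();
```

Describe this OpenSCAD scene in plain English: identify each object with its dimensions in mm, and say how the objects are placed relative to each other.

A is a four-legged stool. The seat is 331×269 mm, 31 mm thick, top at z = 411 mm. It stands on four round legs, each 30 mm in diameter, from z = 0 to the seat underside, each leg's axis is inset half a diameter from the nearest pair of seat edges (so the leg's bounding box is flush with the corner).

B is a door frame. The clear opening is 863 mm wide and 2048 mm high. Two 94 mm wide jambs, 103 mm deep, stand either side of the opening from the floor to the top of the opening. A 58 mm thick head sits across the top of both jambs, spanning the full outside width of the frame.

The door frame is against the stool's +x side, with their −y faces flush.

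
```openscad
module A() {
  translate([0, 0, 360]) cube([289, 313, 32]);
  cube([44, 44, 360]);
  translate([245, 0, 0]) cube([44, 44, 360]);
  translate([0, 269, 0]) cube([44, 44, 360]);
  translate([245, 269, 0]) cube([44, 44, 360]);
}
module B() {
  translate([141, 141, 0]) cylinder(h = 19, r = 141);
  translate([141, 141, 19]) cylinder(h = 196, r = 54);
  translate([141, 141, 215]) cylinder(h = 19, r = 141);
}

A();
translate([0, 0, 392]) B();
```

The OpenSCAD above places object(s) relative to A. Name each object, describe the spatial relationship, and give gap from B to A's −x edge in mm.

The spool's min-x is at 0; the stool's min-x is 0; gap = 0 mm.

A is a stool. B is a spool. The spool is on top of the stool. The gap from the spool to the stool's −x edge is 0 mm.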